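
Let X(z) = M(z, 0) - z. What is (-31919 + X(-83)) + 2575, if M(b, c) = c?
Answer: -29261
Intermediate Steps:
X(z) = -z (X(z) = 0 - z = -z)
(-31919 + X(-83)) + 2575 = (-31919 - 1*(-83)) + 2575 = (-31919 + 83) + 2575 = -31836 + 2575 = -29261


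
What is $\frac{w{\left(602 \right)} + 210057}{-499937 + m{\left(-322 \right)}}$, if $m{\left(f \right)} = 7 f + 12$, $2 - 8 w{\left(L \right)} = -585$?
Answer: $- \frac{1681043}{4017432} \approx -0.41844$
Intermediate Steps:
$w{\left(L \right)} = \frac{587}{8}$ ($w{\left(L \right)} = \frac{1}{4} - - \frac{585}{8} = \frac{1}{4} + \frac{585}{8} = \frac{587}{8}$)
$m{\left(f \right)} = 12 + 7 f$
$\frac{w{\left(602 \right)} + 210057}{-499937 + m{\left(-322 \right)}} = \frac{\frac{587}{8} + 210057}{-499937 + \left(12 + 7 \left(-322\right)\right)} = \frac{1681043}{8 \left(-499937 + \left(12 - 2254\right)\right)} = \frac{1681043}{8 \left(-499937 - 2242\right)} = \frac{1681043}{8 \left(-502179\right)} = \frac{1681043}{8} \left(- \frac{1}{502179}\right) = - \frac{1681043}{4017432}$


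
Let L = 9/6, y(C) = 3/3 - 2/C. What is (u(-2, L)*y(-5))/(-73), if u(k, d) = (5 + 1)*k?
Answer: 84/365 ≈ 0.23014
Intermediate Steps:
y(C) = 1 - 2/C (y(C) = 3*(1/3) - 2/C = 1 - 2/C)
L = 3/2 (L = 9*(1/6) = 3/2 ≈ 1.5000)
u(k, d) = 6*k
(u(-2, L)*y(-5))/(-73) = ((6*(-2))*((-2 - 5)/(-5)))/(-73) = -(-12)*(-7)/5*(-1/73) = -12*7/5*(-1/73) = -84/5*(-1/73) = 84/365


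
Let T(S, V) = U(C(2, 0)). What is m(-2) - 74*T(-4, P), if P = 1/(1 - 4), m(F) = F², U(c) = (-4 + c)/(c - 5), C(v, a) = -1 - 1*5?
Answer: -696/11 ≈ -63.273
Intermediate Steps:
C(v, a) = -6 (C(v, a) = -1 - 5 = -6)
U(c) = (-4 + c)/(-5 + c)
P = -⅓ (P = 1/(-3) = -⅓ ≈ -0.33333)
T(S, V) = 10/11 (T(S, V) = (-4 - 6)/(-5 - 6) = -10/(-11) = -1/11*(-10) = 10/11)
m(-2) - 74*T(-4, P) = (-2)² - 74*10/11 = 4 - 740/11 = -696/11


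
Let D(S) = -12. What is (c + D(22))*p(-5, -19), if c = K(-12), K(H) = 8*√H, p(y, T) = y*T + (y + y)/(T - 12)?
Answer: -35460/31 + 47280*I*√3/31 ≈ -1143.9 + 2641.7*I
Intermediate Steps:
p(y, T) = T*y + 2*y/(-12 + T) (p(y, T) = T*y + (2*y)/(-12 + T) = T*y + 2*y/(-12 + T))
c = 16*I*√3 (c = 8*√(-12) = 8*(2*I*√3) = 16*I*√3 ≈ 27.713*I)
(c + D(22))*p(-5, -19) = (16*I*√3 - 12)*(-5*(2 + (-19)² - 12*(-19))/(-12 - 19)) = (-12 + 16*I*√3)*(-5*(2 + 361 + 228)/(-31)) = (-12 + 16*I*√3)*(-5*(-1/31)*591) = (-12 + 16*I*√3)*(2955/31) = -35460/31 + 47280*I*√3/31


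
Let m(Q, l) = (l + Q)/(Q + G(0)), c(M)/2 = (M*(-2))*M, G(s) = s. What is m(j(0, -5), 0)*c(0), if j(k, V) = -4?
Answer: 0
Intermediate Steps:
c(M) = -4*M**2 (c(M) = 2*((M*(-2))*M) = 2*((-2*M)*M) = 2*(-2*M**2) = -4*M**2)
m(Q, l) = (Q + l)/Q (m(Q, l) = (l + Q)/(Q + 0) = (Q + l)/Q)
m(j(0, -5), 0)*c(0) = ((-4 + 0)/(-4))*(-4*0**2) = (-1/4*(-4))*(-4*0) = 1*0 = 0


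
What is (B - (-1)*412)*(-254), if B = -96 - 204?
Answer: -28448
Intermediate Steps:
B = -300
(B - (-1)*412)*(-254) = (-300 - (-1)*412)*(-254) = (-300 - 1*(-412))*(-254) = (-300 + 412)*(-254) = 112*(-254) = -28448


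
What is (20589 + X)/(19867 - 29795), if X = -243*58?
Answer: -6495/9928 ≈ -0.65421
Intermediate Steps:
X = -14094
(20589 + X)/(19867 - 29795) = (20589 - 14094)/(19867 - 29795) = 6495/(-9928) = 6495*(-1/9928) = -6495/9928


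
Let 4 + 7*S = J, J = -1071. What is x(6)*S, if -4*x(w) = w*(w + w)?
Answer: 19350/7 ≈ 2764.3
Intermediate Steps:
x(w) = -w²/2 (x(w) = -w*(w + w)/4 = -w*2*w/4 = -w²/2)
S = -1075/7 (S = -4/7 + (⅐)*(-1071) = -4/7 - 153 = -1075/7 ≈ -153.57)
x(6)*S = -½*6²*(-1075/7) = -½*36*(-1075/7) = -18*(-1075/7) = 19350/7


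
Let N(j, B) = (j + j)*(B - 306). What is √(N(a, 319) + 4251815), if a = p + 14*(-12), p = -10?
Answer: √4247187 ≈ 2060.9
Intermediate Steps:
a = -178 (a = -10 + 14*(-12) = -10 - 168 = -178)
N(j, B) = 2*j*(-306 + B) (N(j, B) = (2*j)*(-306 + B) = 2*j*(-306 + B))
√(N(a, 319) + 4251815) = √(2*(-178)*(-306 + 319) + 4251815) = √(2*(-178)*13 + 4251815) = √(-4628 + 4251815) = √4247187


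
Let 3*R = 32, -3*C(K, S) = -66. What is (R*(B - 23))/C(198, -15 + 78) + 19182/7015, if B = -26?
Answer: -211598/10065 ≈ -21.023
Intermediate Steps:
C(K, S) = 22 (C(K, S) = -⅓*(-66) = 22)
R = 32/3 (R = (⅓)*32 = 32/3 ≈ 10.667)
(R*(B - 23))/C(198, -15 + 78) + 19182/7015 = (32*(-26 - 23)/3)/22 + 19182/7015 = ((32/3)*(-49))*(1/22) + 19182*(1/7015) = -1568/3*1/22 + 834/305 = -784/33 + 834/305 = -211598/10065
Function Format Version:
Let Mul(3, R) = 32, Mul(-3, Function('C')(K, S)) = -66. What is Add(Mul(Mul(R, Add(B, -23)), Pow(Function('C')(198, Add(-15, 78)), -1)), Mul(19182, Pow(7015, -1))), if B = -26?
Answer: Rational(-211598, 10065) ≈ -21.023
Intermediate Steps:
Function('C')(K, S) = 22 (Function('C')(K, S) = Mul(Rational(-1, 3), -66) = 22)
R = Rational(32, 3) (R = Mul(Rational(1, 3), 32) = Rational(32, 3) ≈ 10.667)
Add(Mul(Mul(R, Add(B, -23)), Pow(Function('C')(198, Add(-15, 78)), -1)), Mul(19182, Pow(7015, -1))) = Add(Mul(Mul(Rational(32, 3), Add(-26, -23)), Pow(22, -1)), Mul(19182, Pow(7015, -1))) = Add(Mul(Mul(Rational(32, 3), -49), Rational(1, 22)), Mul(19182, Rational(1, 7015))) = Add(Mul(Rational(-1568, 3), Rational(1, 22)), Rational(834, 305)) = Add(Rational(-784, 33), Rational(834, 305)) = Rational(-211598, 10065)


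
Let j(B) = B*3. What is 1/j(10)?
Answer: 1/30 ≈ 0.033333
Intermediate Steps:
j(B) = 3*B
1/j(10) = 1/(3*10) = 1/30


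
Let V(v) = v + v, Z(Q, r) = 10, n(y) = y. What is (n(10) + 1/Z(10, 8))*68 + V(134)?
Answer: 4774/5 ≈ 954.80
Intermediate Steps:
V(v) = 2*v
(n(10) + 1/Z(10, 8))*68 + V(134) = (10 + 1/10)*68 + 2*134 = (10 + ⅒)*68 + 268 = (101/10)*68 + 268 = 3434/5 + 268 = 4774/5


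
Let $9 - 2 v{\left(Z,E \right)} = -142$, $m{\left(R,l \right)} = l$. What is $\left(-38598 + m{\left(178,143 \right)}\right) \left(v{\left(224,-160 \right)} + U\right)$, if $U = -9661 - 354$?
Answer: $\frac{764446945}{2} \approx 3.8222 \cdot 10^{8}$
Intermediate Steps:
$U = -10015$
$v{\left(Z,E \right)} = \frac{151}{2}$ ($v{\left(Z,E \right)} = \frac{9}{2} - -71 = \frac{9}{2} + 71 = \frac{151}{2}$)
$\left(-38598 + m{\left(178,143 \right)}\right) \left(v{\left(224,-160 \right)} + U\right) = \left(-38598 + 143\right) \left(\frac{151}{2} - 10015\right) = \left(-38455\right) \left(- \frac{19879}{2}\right) = \frac{764446945}{2}$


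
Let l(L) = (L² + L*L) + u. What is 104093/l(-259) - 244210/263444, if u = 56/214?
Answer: -71437073847/472729248341 ≈ -0.15112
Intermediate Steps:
u = 28/107 (u = 56*(1/214) = 28/107 ≈ 0.26168)
l(L) = 28/107 + 2*L² (l(L) = (L² + L*L) + 28/107 = (L² + L²) + 28/107 = 2*L² + 28/107 = 28/107 + 2*L²)
104093/l(-259) - 244210/263444 = 104093/(28/107 + 2*(-259)²) - 244210/263444 = 104093/(28/107 + 2*67081) - 244210*1/263444 = 104093/(28/107 + 134162) - 122105/131722 = 104093/(14355362/107) - 122105/131722 = 104093*(107/14355362) - 122105/131722 = 11137951/14355362 - 122105/131722 = -71437073847/472729248341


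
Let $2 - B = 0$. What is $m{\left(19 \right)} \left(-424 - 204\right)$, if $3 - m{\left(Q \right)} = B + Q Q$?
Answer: $226080$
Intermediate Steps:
$B = 2$ ($B = 2 - 0 = 2 + 0 = 2$)
$m{\left(Q \right)} = 1 - Q^{2}$ ($m{\left(Q \right)} = 3 - \left(2 + Q Q\right) = 3 - \left(2 + Q^{2}\right) = 1 - Q^{2}$)
$m{\left(19 \right)} \left(-424 - 204\right) = \left(1 - 19^{2}\right) \left(-424 - 204\right) = \left(1 - 361\right) \left(-424 - 204\right) = \left(1 - 361\right) \left(-628\right) = \left(-360\right) \left(-628\right) = 226080$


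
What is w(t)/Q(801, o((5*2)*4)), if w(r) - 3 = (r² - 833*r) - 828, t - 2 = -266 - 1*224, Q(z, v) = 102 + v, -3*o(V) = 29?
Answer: 1931469/277 ≈ 6972.8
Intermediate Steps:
o(V) = -29/3 (o(V) = -⅓*29 = -29/3)
t = -488 (t = 2 + (-266 - 1*224) = 2 + (-266 - 224) = 2 - 490 = -488)
w(r) = -825 + r² - 833*r (w(r) = 3 + ((r² - 833*r) - 828) = 3 + (-828 + r² - 833*r) = -825 + r² - 833*r)
w(t)/Q(801, o((5*2)*4)) = (-825 + (-488)² - 833*(-488))/(102 - 29/3) = (-825 + 238144 + 406504)/(277/3) = 643823*(3/277) = 1931469/277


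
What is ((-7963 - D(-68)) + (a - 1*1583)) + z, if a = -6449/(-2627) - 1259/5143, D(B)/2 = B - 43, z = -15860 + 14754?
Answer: -3807738768/365153 ≈ -10428.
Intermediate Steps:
z = -1106
D(B) = -86 + 2*B (D(B) = 2*(B - 43) = 2*(-43 + B) = -86 + 2*B)
a = 807022/365153 (a = -6449*(-1/2627) - 1259*1/5143 = 6449/2627 - 1259/5143 = 807022/365153 ≈ 2.2101)
((-7963 - D(-68)) + (a - 1*1583)) + z = ((-7963 - (-86 + 2*(-68))) + (807022/365153 - 1*1583)) - 1106 = ((-7963 - (-86 - 136)) + (807022/365153 - 1583)) - 1106 = ((-7963 - 1*(-222)) - 577230177/365153) - 1106 = ((-7963 + 222) - 577230177/365153) - 1106 = (-7741 - 577230177/365153) - 1106 = -3403879550/365153 - 1106 = -3807738768/365153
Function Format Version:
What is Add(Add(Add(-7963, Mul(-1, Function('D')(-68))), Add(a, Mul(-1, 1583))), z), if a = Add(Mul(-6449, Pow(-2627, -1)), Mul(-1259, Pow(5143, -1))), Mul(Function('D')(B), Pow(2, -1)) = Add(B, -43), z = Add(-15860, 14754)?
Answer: Rational(-3807738768, 365153) ≈ -10428.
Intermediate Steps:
z = -1106
Function('D')(B) = Add(-86, Mul(2, B)) (Function('D')(B) = Mul(2, Add(B, -43)) = Mul(2, Add(-43, B)) = Add(-86, Mul(2, B)))
a = Rational(807022, 365153) (a = Add(Mul(-6449, Rational(-1, 2627)), Mul(-1259, Rational(1, 5143))) = Add(Rational(6449, 2627), Rational(-1259, 5143)) = Rational(807022, 365153) ≈ 2.2101)
Add(Add(Add(-7963, Mul(-1, Function('D')(-68))), Add(a, Mul(-1, 1583))), z) = Add(Add(Add(-7963, Mul(-1, Add(-86, Mul(2, -68)))), Add(Rational(807022, 365153), Mul(-1, 1583))), -1106) = Add(Add(Add(-7963, Mul(-1, Add(-86, -136))), Add(Rational(807022, 365153), -1583)), -1106) = Add(Add(Add(-7963, Mul(-1, -222)), Rational(-577230177, 365153)), -1106) = Add(Add(Add(-7963, 222), Rational(-577230177, 365153)), -1106) = Add(Add(-7741, Rational(-577230177, 365153)), -1106) = Add(Rational(-3403879550, 365153), -1106) = Rational(-3807738768, 365153)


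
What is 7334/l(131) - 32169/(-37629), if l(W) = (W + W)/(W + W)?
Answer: 92001085/12543 ≈ 7334.9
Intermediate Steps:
l(W) = 1 (l(W) = (2*W)/((2*W)) = (2*W)*(1/(2*W)) = 1)
7334/l(131) - 32169/(-37629) = 7334/1 - 32169/(-37629) = 7334*1 - 32169*(-1/37629) = 7334 + 10723/12543 = 92001085/12543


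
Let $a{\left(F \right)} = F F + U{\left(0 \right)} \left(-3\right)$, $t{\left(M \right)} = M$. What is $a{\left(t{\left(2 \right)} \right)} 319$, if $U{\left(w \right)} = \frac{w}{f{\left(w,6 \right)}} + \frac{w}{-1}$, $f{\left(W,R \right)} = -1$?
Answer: $1276$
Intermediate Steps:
$U{\left(w \right)} = - 2 w$ ($U{\left(w \right)} = \frac{w}{-1} + \frac{w}{-1} = w \left(-1\right) + w \left(-1\right) = - w - w = - 2 w$)
$a{\left(F \right)} = F^{2}$ ($a{\left(F \right)} = F F + \left(-2\right) 0 \left(-3\right) = F^{2} + 0 \left(-3\right) = F^{2} + 0 = F^{2}$)
$a{\left(t{\left(2 \right)} \right)} 319 = 2^{2} \cdot 319 = 4 \cdot 319 = 1276$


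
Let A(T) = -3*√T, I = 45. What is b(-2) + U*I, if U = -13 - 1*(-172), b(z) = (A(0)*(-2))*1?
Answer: 7155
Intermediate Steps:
b(z) = 0 (b(z) = (-3*√0*(-2))*1 = (-3*0*(-2))*1 = (0*(-2))*1 = 0*1 = 0)
U = 159 (U = -13 + 172 = 159)
b(-2) + U*I = 0 + 159*45 = 0 + 7155 = 7155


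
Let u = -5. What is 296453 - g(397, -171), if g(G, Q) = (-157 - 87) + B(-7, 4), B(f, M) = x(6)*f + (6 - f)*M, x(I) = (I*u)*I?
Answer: 295385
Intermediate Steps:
x(I) = -5*I**2 (x(I) = (I*(-5))*I = (-5*I)*I = -5*I**2)
B(f, M) = -180*f + M*(6 - f) (B(f, M) = (-5*6**2)*f + (6 - f)*M = (-5*36)*f + M*(6 - f) = -180*f + M*(6 - f))
g(G, Q) = 1068 (g(G, Q) = (-157 - 87) + (-180*(-7) + 6*4 - 1*4*(-7)) = -244 + (1260 + 24 + 28) = -244 + 1312 = 1068)
296453 - g(397, -171) = 296453 - 1*1068 = 296453 - 1068 = 295385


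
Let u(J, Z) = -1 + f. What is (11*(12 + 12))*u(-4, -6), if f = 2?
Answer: 264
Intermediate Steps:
u(J, Z) = 1 (u(J, Z) = -1 + 2 = 1)
(11*(12 + 12))*u(-4, -6) = (11*(12 + 12))*1 = (11*24)*1 = 264*1 = 264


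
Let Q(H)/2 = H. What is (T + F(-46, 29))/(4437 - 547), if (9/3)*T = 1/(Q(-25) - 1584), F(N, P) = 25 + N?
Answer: -102943/19068780 ≈ -0.0053985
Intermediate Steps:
Q(H) = 2*H
T = -1/4902 (T = 1/(3*(2*(-25) - 1584)) = 1/(3*(-50 - 1584)) = (1/3)/(-1634) = (1/3)*(-1/1634) = -1/4902 ≈ -0.00020400)
(T + F(-46, 29))/(4437 - 547) = (-1/4902 + (25 - 46))/(4437 - 547) = (-1/4902 - 21)/3890 = -102943/4902*1/3890 = -102943/19068780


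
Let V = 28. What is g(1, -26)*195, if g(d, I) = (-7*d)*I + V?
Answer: 40950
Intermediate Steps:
g(d, I) = 28 - 7*I*d (g(d, I) = (-7*d)*I + 28 = -7*I*d + 28 = 28 - 7*I*d)
g(1, -26)*195 = (28 - 7*(-26)*1)*195 = (28 + 182)*195 = 210*195 = 40950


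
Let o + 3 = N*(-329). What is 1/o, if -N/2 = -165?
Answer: -1/108573 ≈ -9.2104e-6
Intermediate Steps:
N = 330 (N = -2*(-165) = 330)
o = -108573 (o = -3 + 330*(-329) = -3 - 108570 = -108573)
1/o = 1/(-108573) = -1/108573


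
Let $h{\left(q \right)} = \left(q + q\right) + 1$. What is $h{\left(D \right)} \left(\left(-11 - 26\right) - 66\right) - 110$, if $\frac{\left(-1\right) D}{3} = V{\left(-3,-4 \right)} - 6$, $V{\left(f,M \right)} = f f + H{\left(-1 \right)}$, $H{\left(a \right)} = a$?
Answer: $1023$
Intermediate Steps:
$V{\left(f,M \right)} = -1 + f^{2}$ ($V{\left(f,M \right)} = f f - 1 = f^{2} - 1 = -1 + f^{2}$)
$D = -6$ ($D = - 3 \left(\left(-1 + \left(-3\right)^{2}\right) - 6\right) = - 3 \left(\left(-1 + 9\right) - 6\right) = - 3 \left(8 - 6\right) = \left(-3\right) 2 = -6$)
$h{\left(q \right)} = 1 + 2 q$ ($h{\left(q \right)} = 2 q + 1 = 1 + 2 q$)
$h{\left(D \right)} \left(\left(-11 - 26\right) - 66\right) - 110 = \left(1 + 2 \left(-6\right)\right) \left(\left(-11 - 26\right) - 66\right) - 110 = \left(1 - 12\right) \left(\left(-11 - 26\right) - 66\right) - 110 = - 11 \left(-37 - 66\right) - 110 = \left(-11\right) \left(-103\right) - 110 = 1133 - 110 = 1023$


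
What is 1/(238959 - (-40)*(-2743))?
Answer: 1/129239 ≈ 7.7376e-6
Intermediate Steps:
1/(238959 - (-40)*(-2743)) = 1/(238959 - 40*2743) = 1/(238959 - 109720) = 1/129239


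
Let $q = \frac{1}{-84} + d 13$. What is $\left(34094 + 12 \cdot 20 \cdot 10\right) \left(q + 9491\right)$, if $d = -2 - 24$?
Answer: $\frac{14029224197}{42} \approx 3.3403 \cdot 10^{8}$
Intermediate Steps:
$d = -26$ ($d = -2 - 24 = -26$)
$q = - \frac{28393}{84}$ ($q = \frac{1}{-84} - 338 = - \frac{1}{84} - 338 = - \frac{28393}{84} \approx -338.01$)
$\left(34094 + 12 \cdot 20 \cdot 10\right) \left(q + 9491\right) = \left(34094 + 12 \cdot 20 \cdot 10\right) \left(- \frac{28393}{84} + 9491\right) = \left(34094 + 240 \cdot 10\right) \frac{768851}{84} = \left(34094 + 2400\right) \frac{768851}{84} = 36494 \cdot \frac{768851}{84} = \frac{14029224197}{42}$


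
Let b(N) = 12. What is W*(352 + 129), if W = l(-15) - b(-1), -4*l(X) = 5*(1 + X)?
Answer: 5291/2 ≈ 2645.5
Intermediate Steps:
l(X) = -5/4 - 5*X/4 (l(X) = -5*(1 + X)/4 = -(5 + 5*X)/4 = -5/4 - 5*X/4)
W = 11/2 (W = (-5/4 - 5/4*(-15)) - 1*12 = (-5/4 + 75/4) - 12 = 35/2 - 12 = 11/2 ≈ 5.5000)
W*(352 + 129) = 11*(352 + 129)/2 = (11/2)*481 = 5291/2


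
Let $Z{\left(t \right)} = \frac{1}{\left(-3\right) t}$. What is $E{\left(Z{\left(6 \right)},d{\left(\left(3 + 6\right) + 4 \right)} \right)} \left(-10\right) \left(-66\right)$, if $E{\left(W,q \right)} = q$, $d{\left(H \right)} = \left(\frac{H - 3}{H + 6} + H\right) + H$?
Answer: $\frac{332640}{19} \approx 17507.0$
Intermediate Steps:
$Z{\left(t \right)} = - \frac{1}{3 t}$
$d{\left(H \right)} = 2 H + \frac{-3 + H}{6 + H}$ ($d{\left(H \right)} = \left(\frac{-3 + H}{6 + H} + H\right) + H = \left(H + \frac{-3 + H}{6 + H}\right) + H = 2 H + \frac{-3 + H}{6 + H}$)
$E{\left(Z{\left(6 \right)},d{\left(\left(3 + 6\right) + 4 \right)} \right)} \left(-10\right) \left(-66\right) = \frac{-3 + 2 \left(\left(3 + 6\right) + 4\right)^{2} + 13 \left(\left(3 + 6\right) + 4\right)}{6 + \left(\left(3 + 6\right) + 4\right)} \left(-10\right) \left(-66\right) = \frac{-3 + 2 \left(9 + 4\right)^{2} + 13 \left(9 + 4\right)}{6 + \left(9 + 4\right)} \left(-10\right) \left(-66\right) = \frac{-3 + 2 \cdot 13^{2} + 13 \cdot 13}{6 + 13} \left(-10\right) \left(-66\right) = \frac{-3 + 2 \cdot 169 + 169}{19} \left(-10\right) \left(-66\right) = \frac{-3 + 338 + 169}{19} \left(-10\right) \left(-66\right) = \frac{1}{19} \cdot 504 \left(-10\right) \left(-66\right) = \frac{504}{19} \left(-10\right) \left(-66\right) = \left(- \frac{5040}{19}\right) \left(-66\right) = \frac{332640}{19}$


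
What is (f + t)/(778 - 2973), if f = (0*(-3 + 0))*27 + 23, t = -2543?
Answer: 504/439 ≈ 1.1481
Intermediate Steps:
f = 23 (f = (0*(-3))*27 + 23 = 0*27 + 23 = 0 + 23 = 23)
(f + t)/(778 - 2973) = (23 - 2543)/(778 - 2973) = -2520/(-2195) = -2520*(-1/2195) = 504/439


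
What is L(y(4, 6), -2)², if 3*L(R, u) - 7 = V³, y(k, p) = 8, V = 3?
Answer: 1156/9 ≈ 128.44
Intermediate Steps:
L(R, u) = 34/3 (L(R, u) = 7/3 + (⅓)*3³ = 7/3 + (⅓)*27 = 7/3 + 9 = 34/3)
L(y(4, 6), -2)² = (34/3)² = 1156/9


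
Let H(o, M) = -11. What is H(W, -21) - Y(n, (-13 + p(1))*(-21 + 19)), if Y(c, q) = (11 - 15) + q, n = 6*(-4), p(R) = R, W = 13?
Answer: -31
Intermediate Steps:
n = -24
Y(c, q) = -4 + q
H(W, -21) - Y(n, (-13 + p(1))*(-21 + 19)) = -11 - (-4 + (-13 + 1)*(-21 + 19)) = -11 - (-4 - 12*(-2)) = -11 - (-4 + 24) = -11 - 1*20 = -11 - 20 = -31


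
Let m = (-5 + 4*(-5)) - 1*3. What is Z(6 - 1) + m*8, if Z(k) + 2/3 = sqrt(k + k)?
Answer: -674/3 + sqrt(10) ≈ -221.50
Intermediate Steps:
m = -28 (m = (-5 - 20) - 3 = -25 - 3 = -28)
Z(k) = -2/3 + sqrt(2)*sqrt(k) (Z(k) = -2/3 + sqrt(k + k) = -2/3 + sqrt(2*k) = -2/3 + sqrt(2)*sqrt(k))
Z(6 - 1) + m*8 = (-2/3 + sqrt(2)*sqrt(6 - 1)) - 28*8 = (-2/3 + sqrt(2)*sqrt(5)) - 224 = (-2/3 + sqrt(10)) - 224 = -674/3 + sqrt(10)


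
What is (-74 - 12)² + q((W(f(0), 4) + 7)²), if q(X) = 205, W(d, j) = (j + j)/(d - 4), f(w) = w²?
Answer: 7601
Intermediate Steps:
W(d, j) = 2*j/(-4 + d) (W(d, j) = (2*j)/(-4 + d) = 2*j/(-4 + d))
(-74 - 12)² + q((W(f(0), 4) + 7)²) = (-74 - 12)² + 205 = (-86)² + 205 = 7396 + 205 = 7601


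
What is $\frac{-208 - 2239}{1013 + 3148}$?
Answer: $- \frac{2447}{4161} \approx -0.58808$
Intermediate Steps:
$\frac{-208 - 2239}{1013 + 3148} = - \frac{2447}{4161}$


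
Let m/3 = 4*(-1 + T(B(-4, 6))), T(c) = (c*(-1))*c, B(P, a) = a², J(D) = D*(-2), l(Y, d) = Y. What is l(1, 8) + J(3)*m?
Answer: 93385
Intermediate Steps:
J(D) = -2*D
T(c) = -c² (T(c) = (-c)*c = -c²)
m = -15564 (m = 3*(4*(-1 - (6²)²)) = 3*(4*(-1 - 1*36²)) = 3*(4*(-1 - 1*1296)) = 3*(4*(-1 - 1296)) = 3*(4*(-1297)) = 3*(-5188) = -15564)
l(1, 8) + J(3)*m = 1 - 2*3*(-15564) = 1 - 6*(-15564) = 1 + 93384 = 93385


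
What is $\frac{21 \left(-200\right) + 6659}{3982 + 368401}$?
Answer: $\frac{2459}{372383} \approx 0.0066034$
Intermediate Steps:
$\frac{21 \left(-200\right) + 6659}{3982 + 368401} = \frac{-4200 + 6659}{372383} = 2459 \cdot \frac{1}{372383} = \frac{2459}{372383}$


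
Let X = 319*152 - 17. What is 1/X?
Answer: 1/48471 ≈ 2.0631e-5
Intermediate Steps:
X = 48471 (X = 48488 - 17 = 48471)
1/X = 1/48471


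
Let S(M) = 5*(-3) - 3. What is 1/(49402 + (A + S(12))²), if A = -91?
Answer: 1/61283 ≈ 1.6318e-5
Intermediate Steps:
S(M) = -18 (S(M) = -15 - 3 = -18)
1/(49402 + (A + S(12))²) = 1/(49402 + (-91 - 18)²) = 1/(49402 + (-109)²) = 1/(49402 + 11881) = 1/61283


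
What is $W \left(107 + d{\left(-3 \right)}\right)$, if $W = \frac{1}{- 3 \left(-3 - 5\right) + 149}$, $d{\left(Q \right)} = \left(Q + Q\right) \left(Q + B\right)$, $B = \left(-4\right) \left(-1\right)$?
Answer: $\frac{101}{173} \approx 0.58381$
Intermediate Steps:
$B = 4$
$d{\left(Q \right)} = 2 Q \left(4 + Q\right)$ ($d{\left(Q \right)} = \left(Q + Q\right) \left(Q + 4\right) = 2 Q \left(4 + Q\right)$)
$W = \frac{1}{173}$ ($W = \frac{1}{\left(-3\right) \left(-8\right) + 149} = \frac{1}{24 + 149} = \frac{1}{173} \approx 0.0057803$)
$W \left(107 + d{\left(-3 \right)}\right) = \frac{107 + 2 \left(-3\right) \left(4 - 3\right)}{173} = \frac{107 + 2 \left(-3\right) 1}{173} = \frac{107 - 6}{173} = \frac{1}{173} \cdot 101 = \frac{101}{173}$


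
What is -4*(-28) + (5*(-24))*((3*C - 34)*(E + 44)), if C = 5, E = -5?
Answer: 89032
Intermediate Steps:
-4*(-28) + (5*(-24))*((3*C - 34)*(E + 44)) = -4*(-28) + (5*(-24))*((3*5 - 34)*(-5 + 44)) = 112 - 120*(15 - 34)*39 = 112 - (-2280)*39 = 112 - 120*(-741) = 112 + 88920 = 89032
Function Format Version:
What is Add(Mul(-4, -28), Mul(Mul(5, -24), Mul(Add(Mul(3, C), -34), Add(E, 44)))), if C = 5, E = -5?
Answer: 89032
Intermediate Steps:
Add(Mul(-4, -28), Mul(Mul(5, -24), Mul(Add(Mul(3, C), -34), Add(E, 44)))) = Add(Mul(-4, -28), Mul(Mul(5, -24), Mul(Add(Mul(3, 5), -34), Add(-5, 44)))) = Add(112, Mul(-120, Mul(Add(15, -34), 39))) = Add(112, Mul(-120, Mul(-19, 39))) = Add(112, Mul(-120, -741)) = Add(112, 88920) = 89032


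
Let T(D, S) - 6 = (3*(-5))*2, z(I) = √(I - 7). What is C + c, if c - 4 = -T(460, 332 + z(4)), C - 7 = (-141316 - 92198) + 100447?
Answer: -133032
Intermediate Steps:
z(I) = √(-7 + I)
T(D, S) = -24 (T(D, S) = 6 + (3*(-5))*2 = 6 - 15*2 = 6 - 30 = -24)
C = -133060 (C = 7 + ((-141316 - 92198) + 100447) = 7 + (-233514 + 100447) = 7 - 133067 = -133060)
c = 28 (c = 4 - 1*(-24) = 4 + 24 = 28)
C + c = -133060 + 28 = -133032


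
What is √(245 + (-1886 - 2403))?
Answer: 2*I*√1011 ≈ 63.592*I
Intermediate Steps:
√(245 + (-1886 - 2403)) = √(245 - 4289) = √(-4044) = 2*I*√1011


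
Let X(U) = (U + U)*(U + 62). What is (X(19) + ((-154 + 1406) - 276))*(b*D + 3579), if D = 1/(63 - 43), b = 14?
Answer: 72560519/5 ≈ 1.4512e+7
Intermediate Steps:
D = 1/20 ≈ 0.050000
X(U) = 2*U*(62 + U) (X(U) = (2*U)*(62 + U) = 2*U*(62 + U))
(X(19) + ((-154 + 1406) - 276))*(b*D + 3579) = (2*19*(62 + 19) + ((-154 + 1406) - 276))*(14*(1/20) + 3579) = (2*19*81 + (1252 - 276))*(7/10 + 3579) = (3078 + 976)*(35797/10) = 4054*(35797/10) = 72560519/5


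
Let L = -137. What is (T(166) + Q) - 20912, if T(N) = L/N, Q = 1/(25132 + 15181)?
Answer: -139947748411/6691958 ≈ -20913.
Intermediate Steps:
Q = 1/40313 ≈ 2.4806e-5
T(N) = -137/N
(T(166) + Q) - 20912 = (-137/166 + 1/40313) - 20912 = -5522715/6691958 - 20912 = -139947748411/6691958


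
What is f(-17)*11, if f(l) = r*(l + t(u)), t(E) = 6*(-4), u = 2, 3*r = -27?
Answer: 4059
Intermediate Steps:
r = -9 (r = (⅓)*(-27) = -9)
t(E) = -24
f(l) = 216 - 9*l (f(l) = -9*(l - 24) = -9*(-24 + l) = 216 - 9*l)
f(-17)*11 = (216 - 9*(-17))*11 = (216 + 153)*11 = 369*11 = 4059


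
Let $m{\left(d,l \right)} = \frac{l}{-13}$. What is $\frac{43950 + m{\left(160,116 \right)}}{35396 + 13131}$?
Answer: $\frac{571234}{630851} \approx 0.9055$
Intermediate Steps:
$m{\left(d,l \right)} = - \frac{l}{13}$ ($m{\left(d,l \right)} = l \left(- \frac{1}{13}\right) = - \frac{l}{13}$)
$\frac{43950 + m{\left(160,116 \right)}}{35396 + 13131} = \frac{43950 - \frac{116}{13}}{35396 + 13131} = \frac{43950 - \frac{116}{13}}{48527} = \frac{571234}{13} \cdot \frac{1}{48527} = \frac{571234}{630851}$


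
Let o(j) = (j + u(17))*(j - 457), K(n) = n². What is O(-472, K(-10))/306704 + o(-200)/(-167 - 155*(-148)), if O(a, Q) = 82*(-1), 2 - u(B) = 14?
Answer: 7119515425/1164095032 ≈ 6.1159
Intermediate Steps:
u(B) = -12 (u(B) = 2 - 1*14 = 2 - 14 = -12)
o(j) = (-457 + j)*(-12 + j) (o(j) = (j - 12)*(j - 457) = (-12 + j)*(-457 + j) = (-457 + j)*(-12 + j))
O(a, Q) = -82
O(-472, K(-10))/306704 + o(-200)/(-167 - 155*(-148)) = -82/306704 + (5484 + (-200)² - 469*(-200))/(-167 - 155*(-148)) = -82*1/306704 + (5484 + 40000 + 93800)/(-167 + 22940) = -41/153352 + 139284/22773 = -41/153352 + 139284*(1/22773) = -41/153352 + 46428/7591 = 7119515425/1164095032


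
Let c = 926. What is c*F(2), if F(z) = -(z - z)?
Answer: 0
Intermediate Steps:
F(z) = 0 (F(z) = -1*0 = 0)
c*F(2) = 926*0 = 0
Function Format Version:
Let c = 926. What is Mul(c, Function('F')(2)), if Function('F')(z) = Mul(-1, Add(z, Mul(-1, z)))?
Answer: 0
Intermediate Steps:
Function('F')(z) = 0 (Function('F')(z) = Mul(-1, 0) = 0)
Mul(c, Function('F')(2)) = Mul(926, 0) = 0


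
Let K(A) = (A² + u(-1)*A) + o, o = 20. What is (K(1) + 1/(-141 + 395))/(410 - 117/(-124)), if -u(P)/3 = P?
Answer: 378014/6471539 ≈ 0.058412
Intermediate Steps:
u(P) = -3*P
K(A) = 20 + A² + 3*A (K(A) = (A² + (-3*(-1))*A) + 20 = (A² + 3*A) + 20 = 20 + A² + 3*A)
(K(1) + 1/(-141 + 395))/(410 - 117/(-124)) = ((20 + 1² + 3*1) + 1/(-141 + 395))/(410 - 117/(-124)) = ((20 + 1 + 3) + 1/254)/(410 - 117*(-1/124)) = (24 + 1/254)/(410 + 117/124) = 6097/(254*(50957/124)) = (6097/254)*(124/50957) = 378014/6471539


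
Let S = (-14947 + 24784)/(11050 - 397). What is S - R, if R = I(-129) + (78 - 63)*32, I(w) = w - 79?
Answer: -962593/3551 ≈ -271.08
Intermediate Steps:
I(w) = -79 + w
S = 3279/3551 (S = 9837/10653 = 9837*(1/10653) = 3279/3551 ≈ 0.92340)
R = 272 (R = (-79 - 129) + (78 - 63)*32 = -208 + 15*32 = -208 + 480 = 272)
S - R = 3279/3551 - 1*272 = 3279/3551 - 272 = -962593/3551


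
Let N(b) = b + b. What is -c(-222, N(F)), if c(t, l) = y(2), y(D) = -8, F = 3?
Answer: 8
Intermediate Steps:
N(b) = 2*b
c(t, l) = -8
-c(-222, N(F)) = -1*(-8) = 8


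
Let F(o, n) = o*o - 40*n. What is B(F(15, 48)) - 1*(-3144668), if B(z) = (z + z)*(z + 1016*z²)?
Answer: -9895378735282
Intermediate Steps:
F(o, n) = o² - 40*n
B(z) = 2*z*(z + 1016*z²) (B(z) = (2*z)*(z + 1016*z²) = 2*z*(z + 1016*z²))
B(F(15, 48)) - 1*(-3144668) = (15² - 40*48)²*(2 + 2032*(15² - 40*48)) - 1*(-3144668) = (225 - 1920)²*(2 + 2032*(225 - 1920)) + 3144668 = (-1695)²*(2 + 2032*(-1695)) + 3144668 = 2873025*(2 - 3444240) + 3144668 = 2873025*(-3444238) + 3144668 = -9895381879950 + 3144668 = -9895378735282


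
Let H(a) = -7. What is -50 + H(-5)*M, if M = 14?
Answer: -148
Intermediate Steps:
-50 + H(-5)*M = -50 - 7*14 = -50 - 98 = -148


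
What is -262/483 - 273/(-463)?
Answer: 10553/223629 ≈ 0.047190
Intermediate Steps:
-262/483 - 273/(-463) = -262*1/483 - 273*(-1/463) = -262/483 + 273/463 = 10553/223629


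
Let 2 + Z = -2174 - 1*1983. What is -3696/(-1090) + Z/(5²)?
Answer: -444091/2725 ≈ -162.97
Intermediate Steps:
Z = -4159 (Z = -2 + (-2174 - 1*1983) = -2 + (-2174 - 1983) = -2 - 4157 = -4159)
-3696/(-1090) + Z/(5²) = -3696/(-1090) - 4159/(5²) = -3696*(-1/1090) - 4159/25 = 1848/545 - 4159*1/25 = 1848/545 - 4159/25 = -444091/2725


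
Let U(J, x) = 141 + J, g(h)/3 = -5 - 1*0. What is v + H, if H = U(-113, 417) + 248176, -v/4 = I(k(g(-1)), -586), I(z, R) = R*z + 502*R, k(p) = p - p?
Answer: 1424892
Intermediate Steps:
g(h) = -15 (g(h) = 3*(-5 - 1*0) = 3*(-5 + 0) = 3*(-5) = -15)
k(p) = 0
I(z, R) = 502*R + R*z
v = 1176688 (v = -(-2344)*(502 + 0) = -(-2344)*502 = -4*(-294172) = 1176688)
H = 248204 (H = (141 - 113) + 248176 = 28 + 248176 = 248204)
v + H = 1176688 + 248204 = 1424892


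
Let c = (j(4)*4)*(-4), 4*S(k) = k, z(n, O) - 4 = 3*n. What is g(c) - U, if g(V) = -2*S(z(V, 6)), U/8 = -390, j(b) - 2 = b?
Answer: 3262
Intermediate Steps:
j(b) = 2 + b
z(n, O) = 4 + 3*n
U = -3120 (U = 8*(-390) = -3120)
S(k) = k/4
c = -96 (c = ((2 + 4)*4)*(-4) = (6*4)*(-4) = 24*(-4) = -96)
g(V) = -2 - 3*V/2 (g(V) = -(4 + 3*V)/2 = -2*(1 + 3*V/4) = -2 - 3*V/2)
g(c) - U = (-2 - 3/2*(-96)) - 1*(-3120) = (-2 + 144) + 3120 = 142 + 3120 = 3262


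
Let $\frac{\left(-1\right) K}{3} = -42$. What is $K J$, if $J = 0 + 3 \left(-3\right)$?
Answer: $-1134$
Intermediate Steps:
$K = 126$ ($K = \left(-3\right) \left(-42\right) = 126$)
$J = -9$ ($J = 0 - 9 = -9$)
$K J = 126 \left(-9\right) = -1134$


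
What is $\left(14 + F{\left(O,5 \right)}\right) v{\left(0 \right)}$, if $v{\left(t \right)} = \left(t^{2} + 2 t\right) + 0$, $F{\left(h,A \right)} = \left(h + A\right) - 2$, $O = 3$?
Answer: $0$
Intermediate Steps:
$F{\left(h,A \right)} = -2 + A + h$ ($F{\left(h,A \right)} = \left(A + h\right) - 2 = -2 + A + h$)
$v{\left(t \right)} = t^{2} + 2 t$
$\left(14 + F{\left(O,5 \right)}\right) v{\left(0 \right)} = \left(14 + \left(-2 + 5 + 3\right)\right) 0 \left(2 + 0\right) = \left(14 + 6\right) 0 \cdot 2 = 20 \cdot 0 = 0$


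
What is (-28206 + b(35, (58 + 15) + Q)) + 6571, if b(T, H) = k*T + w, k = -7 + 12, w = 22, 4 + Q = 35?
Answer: -21438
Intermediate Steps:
Q = 31 (Q = -4 + 35 = 31)
k = 5
b(T, H) = 22 + 5*T (b(T, H) = 5*T + 22 = 22 + 5*T)
(-28206 + b(35, (58 + 15) + Q)) + 6571 = (-28206 + (22 + 5*35)) + 6571 = (-28206 + (22 + 175)) + 6571 = (-28206 + 197) + 6571 = -28009 + 6571 = -21438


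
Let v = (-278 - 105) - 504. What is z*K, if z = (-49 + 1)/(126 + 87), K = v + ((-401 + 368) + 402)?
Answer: 8288/71 ≈ 116.73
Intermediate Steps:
v = -887 (v = -383 - 504 = -887)
K = -518 (K = -887 + ((-401 + 368) + 402) = -887 + (-33 + 402) = -887 + 369 = -518)
z = -16/71 (z = -48/213 = -48*1/213 = -16/71 ≈ -0.22535)
z*K = -16/71*(-518) = 8288/71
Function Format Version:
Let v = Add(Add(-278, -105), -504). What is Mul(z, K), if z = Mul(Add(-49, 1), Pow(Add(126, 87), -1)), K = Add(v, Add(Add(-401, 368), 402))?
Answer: Rational(8288, 71) ≈ 116.73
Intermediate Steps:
v = -887 (v = Add(-383, -504) = -887)
K = -518 (K = Add(-887, Add(Add(-401, 368), 402)) = Add(-887, Add(-33, 402)) = Add(-887, 369) = -518)
z = Rational(-16, 71) (z = Mul(-48, Pow(213, -1)) = Mul(-48, Rational(1, 213)) = Rational(-16, 71) ≈ -0.22535)
Mul(z, K) = Mul(Rational(-16, 71), -518) = Rational(8288, 71)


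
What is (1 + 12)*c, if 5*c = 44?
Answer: 572/5 ≈ 114.40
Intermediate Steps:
c = 44/5 (c = (⅕)*44 = 44/5 ≈ 8.8000)
(1 + 12)*c = (1 + 12)*(44/5) = 13*(44/5) = 572/5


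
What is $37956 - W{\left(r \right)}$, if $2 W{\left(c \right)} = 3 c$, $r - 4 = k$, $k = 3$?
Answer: $\frac{75891}{2} \approx 37946.0$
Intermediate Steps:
$r = 7$ ($r = 4 + 3 = 7$)
$W{\left(c \right)} = \frac{3 c}{2}$
$37956 - W{\left(r \right)} = 37956 - \frac{3}{2} \cdot 7 = 37956 - \frac{21}{2} = \frac{75891}{2}$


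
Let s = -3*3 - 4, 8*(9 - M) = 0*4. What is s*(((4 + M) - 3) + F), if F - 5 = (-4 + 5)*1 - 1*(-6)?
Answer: -286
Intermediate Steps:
M = 9 (M = 9 - 0*4 = 9 - 1/8*0 = 9 + 0 = 9)
s = -13 (s = -9 - 4 = -13)
F = 12 (F = 5 + ((-4 + 5)*1 - 1*(-6)) = 5 + (1*1 + 6) = 5 + (1 + 6) = 5 + 7 = 12)
s*(((4 + M) - 3) + F) = -13*(((4 + 9) - 3) + 12) = -13*((13 - 3) + 12) = -13*(10 + 12) = -13*22 = -286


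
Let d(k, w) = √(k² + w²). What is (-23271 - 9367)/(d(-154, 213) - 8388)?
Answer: 273767544/70289459 + 32638*√69085/70289459 ≈ 4.0169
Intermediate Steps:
(-23271 - 9367)/(d(-154, 213) - 8388) = (-23271 - 9367)/(√((-154)² + 213²) - 8388) = -32638/(√(23716 + 45369) - 8388) = -32638/(√69085 - 8388) = -32638/(-8388 + √69085)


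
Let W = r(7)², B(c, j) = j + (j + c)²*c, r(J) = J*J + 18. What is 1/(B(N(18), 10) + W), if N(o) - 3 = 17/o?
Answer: 5832/30711239 ≈ 0.00018990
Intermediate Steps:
r(J) = 18 + J² (r(J) = J² + 18 = 18 + J²)
N(o) = 3 + 17/o
B(c, j) = j + c*(c + j)² (B(c, j) = j + (c + j)²*c = j + c*(c + j)²)
W = 4489 (W = (18 + 7²)² = (18 + 49)² = 67² = 4489)
1/(B(N(18), 10) + W) = 1/((10 + (3 + 17/18)*((3 + 17/18) + 10)²) + 4489) = 1/((10 + 71*(71/18 + 10)²/18) + 4489) = 1/((10 + 71*(251/18)²/18) + 4489) = 1/((10 + (71/18)*(63001/324)) + 4489) = 1/((10 + 4473071/5832) + 4489) = 1/(4531391/5832 + 4489) = 1/(30711239/5832) = 5832/30711239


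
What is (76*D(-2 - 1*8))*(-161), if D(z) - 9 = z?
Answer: 12236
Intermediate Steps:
D(z) = 9 + z
(76*D(-2 - 1*8))*(-161) = (76*(9 + (-2 - 1*8)))*(-161) = (76*(9 + (-2 - 8)))*(-161) = (76*(9 - 10))*(-161) = (76*(-1))*(-161) = -76*(-161) = 12236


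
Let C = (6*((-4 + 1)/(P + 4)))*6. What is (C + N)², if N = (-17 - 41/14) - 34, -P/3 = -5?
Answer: 251444449/70756 ≈ 3553.7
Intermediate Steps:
P = 15 (P = -3*(-5) = 15)
N = -755/14 (N = (-17 - 41*1/14) - 34 = (-17 - 41/14) - 34 = -279/14 - 34 = -755/14 ≈ -53.929)
C = -108/19 (C = (6*((-4 + 1)/(15 + 4)))*6 = (6*(-3/19))*6 = -18/19*6 = -108/19 ≈ -5.6842)
(C + N)² = (-108/19 - 755/14)² = (-15857/266)² = 251444449/70756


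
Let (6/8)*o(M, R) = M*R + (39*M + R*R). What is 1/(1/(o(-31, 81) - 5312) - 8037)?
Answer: -1524/12248389 ≈ -0.00012442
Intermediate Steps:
o(M, R) = 52*M + 4*R²/3 + 4*M*R/3 (o(M, R) = 4*(M*R + (39*M + R*R))/3 = 4*(M*R + (39*M + R²))/3 = 4*(M*R + (R² + 39*M))/3 = 4*(R² + 39*M + M*R)/3 = 52*M + 4*R²/3 + 4*M*R/3)
1/(1/(o(-31, 81) - 5312) - 8037) = 1/(1/((52*(-31) + (4/3)*81² + (4/3)*(-31)*81) - 5312) - 8037) = 1/(1/((-1612 + (4/3)*6561 - 3348) - 5312) - 8037) = 1/(1/((-1612 + 8748 - 3348) - 5312) - 8037) = 1/(1/(3788 - 5312) - 8037) = 1/(1/(-1524) - 8037) = 1/(-1/1524 - 8037) = 1/(-12248389/1524) = -1524/12248389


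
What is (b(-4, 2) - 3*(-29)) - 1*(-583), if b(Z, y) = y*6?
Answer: 682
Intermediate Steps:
b(Z, y) = 6*y
(b(-4, 2) - 3*(-29)) - 1*(-583) = (6*2 - 3*(-29)) - 1*(-583) = (12 + 87) + 583 = 99 + 583 = 682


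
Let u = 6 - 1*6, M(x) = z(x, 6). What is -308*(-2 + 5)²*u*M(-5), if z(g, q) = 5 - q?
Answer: 0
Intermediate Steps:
M(x) = -1 (M(x) = 5 - 1*6 = 5 - 6 = -1)
u = 0 (u = 6 - 6 = 0)
-308*(-2 + 5)²*u*M(-5) = -308*(-2 + 5)²*0*(-1) = -308*3²*0*(-1) = -308*9*0*(-1) = -0*(-1) = -308*0 = 0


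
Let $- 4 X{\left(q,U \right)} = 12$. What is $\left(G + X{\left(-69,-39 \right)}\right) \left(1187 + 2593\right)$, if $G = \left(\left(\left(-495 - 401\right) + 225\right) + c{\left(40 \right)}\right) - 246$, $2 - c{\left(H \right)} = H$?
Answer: $-3621240$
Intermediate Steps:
$X{\left(q,U \right)} = -3$ ($X{\left(q,U \right)} = \left(- \frac{1}{4}\right) 12 = -3$)
$c{\left(H \right)} = 2 - H$
$G = -955$ ($G = \left(\left(\left(-495 - 401\right) + 225\right) + \left(2 - 40\right)\right) - 246 = \left(\left(-896 + 225\right) + \left(2 - 40\right)\right) - 246 = \left(-671 - 38\right) - 246 = -709 - 246 = -955$)
$\left(G + X{\left(-69,-39 \right)}\right) \left(1187 + 2593\right) = \left(-955 - 3\right) \left(1187 + 2593\right) = \left(-958\right) 3780 = -3621240$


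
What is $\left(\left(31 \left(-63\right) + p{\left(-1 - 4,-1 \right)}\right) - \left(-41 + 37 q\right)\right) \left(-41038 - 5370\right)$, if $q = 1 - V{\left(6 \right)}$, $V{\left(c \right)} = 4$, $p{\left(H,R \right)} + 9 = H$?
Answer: $84230520$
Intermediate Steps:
$p{\left(H,R \right)} = -9 + H$
$q = -3$ ($q = 1 - 4 = -3$)
$\left(\left(31 \left(-63\right) + p{\left(-1 - 4,-1 \right)}\right) - \left(-41 + 37 q\right)\right) \left(-41038 - 5370\right) = \left(\left(31 \left(-63\right) - 14\right) + \left(41 - -111\right)\right) \left(-41038 - 5370\right) = \left(\left(-1953 - 14\right) + \left(41 + 111\right)\right) \left(-46408\right) = \left(\left(-1953 - 14\right) + 152\right) \left(-46408\right) = \left(-1967 + 152\right) \left(-46408\right) = \left(-1815\right) \left(-46408\right) = 84230520$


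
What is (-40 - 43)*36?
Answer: -2988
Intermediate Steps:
(-40 - 43)*36 = -83*36 = -2988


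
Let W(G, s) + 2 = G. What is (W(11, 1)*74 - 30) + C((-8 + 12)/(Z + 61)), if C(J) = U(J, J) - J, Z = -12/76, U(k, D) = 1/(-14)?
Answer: 2572701/4046 ≈ 635.86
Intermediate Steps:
W(G, s) = -2 + G
U(k, D) = -1/14
Z = -3/19 (Z = -12*1/76 = -3/19 ≈ -0.15789)
C(J) = -1/14 - J
(W(11, 1)*74 - 30) + C((-8 + 12)/(Z + 61)) = ((-2 + 11)*74 - 30) + (-1/14 - (-8 + 12)/(-3/19 + 61)) = (9*74 - 30) + (-1/14 - 4/1156/19) = (666 - 30) + (-1/14 - 4*19/1156) = 636 + (-1/14 - 1*19/289) = 636 + (-1/14 - 19/289) = 636 - 555/4046 = 2572701/4046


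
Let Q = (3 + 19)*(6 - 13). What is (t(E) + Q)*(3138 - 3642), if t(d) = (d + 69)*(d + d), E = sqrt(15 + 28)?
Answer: 34272 - 69552*sqrt(43) ≈ -4.2181e+5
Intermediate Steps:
E = sqrt(43) ≈ 6.5574
Q = -154 (Q = 22*(-7) = -154)
t(d) = 2*d*(69 + d) (t(d) = (69 + d)*(2*d) = 2*d*(69 + d))
(t(E) + Q)*(3138 - 3642) = (2*sqrt(43)*(69 + sqrt(43)) - 154)*(3138 - 3642) = (-154 + 2*sqrt(43)*(69 + sqrt(43)))*(-504) = 77616 - 1008*sqrt(43)*(69 + sqrt(43))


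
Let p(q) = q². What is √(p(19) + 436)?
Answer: √797 ≈ 28.231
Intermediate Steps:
√(p(19) + 436) = √(19² + 436) = √(361 + 436) = √797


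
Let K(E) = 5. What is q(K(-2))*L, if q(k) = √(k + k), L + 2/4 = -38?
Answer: -77*√10/2 ≈ -121.75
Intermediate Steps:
L = -77/2 (L = -½ - 38 = -77/2 ≈ -38.500)
q(k) = √2*√k (q(k) = √(2*k) = √2*√k)
q(K(-2))*L = (√2*√5)*(-77/2) = √10*(-77/2) = -77*√10/2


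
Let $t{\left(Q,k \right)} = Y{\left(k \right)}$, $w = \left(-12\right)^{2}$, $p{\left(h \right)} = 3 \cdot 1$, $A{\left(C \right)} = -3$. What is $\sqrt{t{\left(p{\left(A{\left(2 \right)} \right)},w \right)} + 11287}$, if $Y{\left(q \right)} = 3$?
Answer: $\sqrt{11290} \approx 106.25$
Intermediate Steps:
$p{\left(h \right)} = 3$
$w = 144$
$t{\left(Q,k \right)} = 3$
$\sqrt{t{\left(p{\left(A{\left(2 \right)} \right)},w \right)} + 11287} = \sqrt{3 + 11287} = \sqrt{11290}$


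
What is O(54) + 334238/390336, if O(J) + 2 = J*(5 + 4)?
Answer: 94628431/195168 ≈ 484.86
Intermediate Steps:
O(J) = -2 + 9*J (O(J) = -2 + J*(5 + 4) = -2 + J*9 = -2 + 9*J)
O(54) + 334238/390336 = (-2 + 9*54) + 334238/390336 = (-2 + 486) + 334238*(1/390336) = 484 + 167119/195168 = 94628431/195168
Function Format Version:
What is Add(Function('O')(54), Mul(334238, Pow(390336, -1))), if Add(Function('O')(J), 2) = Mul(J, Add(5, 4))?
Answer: Rational(94628431, 195168) ≈ 484.86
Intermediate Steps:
Function('O')(J) = Add(-2, Mul(9, J)) (Function('O')(J) = Add(-2, Mul(J, Add(5, 4))) = Add(-2, Mul(J, 9)) = Add(-2, Mul(9, J)))
Add(Function('O')(54), Mul(334238, Pow(390336, -1))) = Add(Add(-2, Mul(9, 54)), Mul(334238, Pow(390336, -1))) = Add(Add(-2, 486), Mul(334238, Rational(1, 390336))) = Add(484, Rational(167119, 195168)) = Rational(94628431, 195168)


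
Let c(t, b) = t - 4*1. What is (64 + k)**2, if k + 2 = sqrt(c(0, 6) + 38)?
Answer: (62 + sqrt(34))**2 ≈ 4601.0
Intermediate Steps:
c(t, b) = -4 + t (c(t, b) = t - 4 = -4 + t)
k = -2 + sqrt(34) (k = -2 + sqrt((-4 + 0) + 38) = -2 + sqrt(-4 + 38) = -2 + sqrt(34) ≈ 3.8310)
(64 + k)**2 = (64 + (-2 + sqrt(34)))**2 = (62 + sqrt(34))**2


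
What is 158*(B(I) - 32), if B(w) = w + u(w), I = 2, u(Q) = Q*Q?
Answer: -4108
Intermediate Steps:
u(Q) = Q**2
B(w) = w + w**2
158*(B(I) - 32) = 158*(2*(1 + 2) - 32) = 158*(2*3 - 32) = 158*(6 - 32) = 158*(-26) = -4108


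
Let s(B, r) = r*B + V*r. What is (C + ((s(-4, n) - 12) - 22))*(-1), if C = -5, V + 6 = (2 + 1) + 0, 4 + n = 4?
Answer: 39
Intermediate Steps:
n = 0 (n = -4 + 4 = 0)
V = -3 (V = -6 + ((2 + 1) + 0) = -6 + (3 + 0) = -6 + 3 = -3)
s(B, r) = -3*r + B*r (s(B, r) = r*B - 3*r = B*r - 3*r = -3*r + B*r)
(C + ((s(-4, n) - 12) - 22))*(-1) = (-5 + ((0*(-3 - 4) - 12) - 22))*(-1) = (-5 + ((0*(-7) - 12) - 22))*(-1) = (-5 + ((0 - 12) - 22))*(-1) = (-5 + (-12 - 22))*(-1) = (-5 - 34)*(-1) = -39*(-1) = 39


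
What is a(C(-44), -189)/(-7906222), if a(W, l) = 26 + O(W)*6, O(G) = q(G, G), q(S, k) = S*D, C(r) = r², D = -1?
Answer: 5795/3953111 ≈ 0.0014659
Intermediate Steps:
q(S, k) = -S (q(S, k) = S*(-1) = -S)
O(G) = -G
a(W, l) = 26 - 6*W (a(W, l) = 26 - W*6 = 26 - 6*W)
a(C(-44), -189)/(-7906222) = (26 - 6*(-44)²)/(-7906222) = (26 - 6*1936)*(-1/7906222) = (26 - 11616)*(-1/7906222) = -11590*(-1/7906222) = 5795/3953111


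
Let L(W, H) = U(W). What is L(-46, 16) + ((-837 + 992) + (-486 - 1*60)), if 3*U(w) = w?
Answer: -1219/3 ≈ -406.33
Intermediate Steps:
U(w) = w/3
L(W, H) = W/3
L(-46, 16) + ((-837 + 992) + (-486 - 1*60)) = (⅓)*(-46) + ((-837 + 992) + (-486 - 1*60)) = -46/3 + (155 + (-486 - 60)) = -46/3 + (155 - 546) = -46/3 - 391 = -1219/3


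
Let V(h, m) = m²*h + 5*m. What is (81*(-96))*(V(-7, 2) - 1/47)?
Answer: 6586272/47 ≈ 1.4013e+5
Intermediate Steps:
V(h, m) = 5*m + h*m² (V(h, m) = h*m² + 5*m = 5*m + h*m²)
(81*(-96))*(V(-7, 2) - 1/47) = (81*(-96))*(2*(5 - 7*2) - 1/47) = -7776*(2*(5 - 14) - 1*1/47) = -7776*(2*(-9) - 1/47) = -7776*(-18 - 1/47) = -7776*(-847/47) = 6586272/47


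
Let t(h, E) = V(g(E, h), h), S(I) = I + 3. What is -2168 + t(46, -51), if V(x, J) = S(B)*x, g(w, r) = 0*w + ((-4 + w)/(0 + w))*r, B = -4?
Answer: -113098/51 ≈ -2217.6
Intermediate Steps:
g(w, r) = r*(-4 + w)/w (g(w, r) = 0 + ((-4 + w)/w)*r = 0 + r*(-4 + w)/w = r*(-4 + w)/w)
S(I) = 3 + I
V(x, J) = -x (V(x, J) = (3 - 4)*x = -x)
t(h, E) = -h*(-4 + E)/E
-2168 + t(46, -51) = -2168 + 46*(4 - 1*(-51))/(-51) = -2168 + 46*(-1/51)*(4 + 51) = -2168 + 46*(-1/51)*55 = -2168 - 2530/51 = -113098/51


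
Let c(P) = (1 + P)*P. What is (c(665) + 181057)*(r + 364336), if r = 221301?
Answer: 365406449239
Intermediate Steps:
c(P) = P*(1 + P)
(c(665) + 181057)*(r + 364336) = (665*(1 + 665) + 181057)*(221301 + 364336) = (665*666 + 181057)*585637 = (442890 + 181057)*585637 = 623947*585637 = 365406449239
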